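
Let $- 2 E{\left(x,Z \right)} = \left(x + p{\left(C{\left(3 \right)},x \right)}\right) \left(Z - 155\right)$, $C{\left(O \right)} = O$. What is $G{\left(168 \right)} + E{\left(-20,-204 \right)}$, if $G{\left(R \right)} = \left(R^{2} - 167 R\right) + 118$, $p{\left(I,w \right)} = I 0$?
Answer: $-3304$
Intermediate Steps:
$p{\left(I,w \right)} = 0$
$E{\left(x,Z \right)} = - \frac{x \left(-155 + Z\right)}{2}$ ($E{\left(x,Z \right)} = - \frac{\left(x + 0\right) \left(Z - 155\right)}{2} = - \frac{x \left(-155 + Z\right)}{2}$)
$G{\left(R \right)} = 118 + R^{2} - 167 R$
$G{\left(168 \right)} + E{\left(-20,-204 \right)} = \left(118 + 168^{2} - 28056\right) + \frac{1}{2} \left(-20\right) \left(155 - -204\right) = \left(118 + 28224 - 28056\right) + \frac{1}{2} \left(-20\right) \left(155 + 204\right) = 286 + \frac{1}{2} \left(-20\right) 359 = 286 - 3590 = -3304$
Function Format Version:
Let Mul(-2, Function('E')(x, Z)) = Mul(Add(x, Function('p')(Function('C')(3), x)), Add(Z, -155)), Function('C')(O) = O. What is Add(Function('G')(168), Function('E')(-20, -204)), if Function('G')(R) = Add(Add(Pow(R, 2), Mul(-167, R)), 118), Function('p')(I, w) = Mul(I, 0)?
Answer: -3304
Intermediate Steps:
Function('p')(I, w) = 0
Function('E')(x, Z) = Mul(Rational(-1, 2), x, Add(-155, Z)) (Function('E')(x, Z) = Mul(Rational(-1, 2), Mul(Add(x, 0), Add(Z, -155))) = Mul(Rational(-1, 2), Mul(x, Add(-155, Z))) = Mul(Rational(-1, 2), x, Add(-155, Z)))
Function('G')(R) = Add(118, Pow(R, 2), Mul(-167, R))
Add(Function('G')(168), Function('E')(-20, -204)) = Add(Add(118, Pow(168, 2), Mul(-167, 168)), Mul(Rational(1, 2), -20, Add(155, Mul(-1, -204)))) = Add(Add(118, 28224, -28056), Mul(Rational(1, 2), -20, Add(155, 204))) = Add(286, Mul(Rational(1, 2), -20, 359)) = Add(286, -3590) = -3304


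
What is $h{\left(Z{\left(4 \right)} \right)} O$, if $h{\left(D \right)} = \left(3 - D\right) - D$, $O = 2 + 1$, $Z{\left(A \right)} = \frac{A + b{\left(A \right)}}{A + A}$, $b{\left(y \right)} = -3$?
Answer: $\frac{33}{4} \approx 8.25$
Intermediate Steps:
$Z{\left(A \right)} = \frac{-3 + A}{2 A}$ ($Z{\left(A \right)} = \frac{A - 3}{A + A} = \frac{-3 + A}{2 A}$)
$O = 3$
$h{\left(D \right)} = 3 - 2 D$
$h{\left(Z{\left(4 \right)} \right)} O = \left(3 - 2 \frac{-3 + 4}{2 \cdot 4}\right) 3 = \left(3 - 2 \cdot \frac{1}{2} \cdot \frac{1}{4} \cdot 1\right) 3 = \left(3 - \frac{1}{4}\right) 3 = \frac{11}{4} \cdot 3 = \frac{33}{4}$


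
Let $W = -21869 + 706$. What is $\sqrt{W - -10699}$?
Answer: $4 i \sqrt{654} \approx 102.29 i$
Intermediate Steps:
$W = -21163$
$\sqrt{W - -10699} = \sqrt{-21163 - -10699} = \sqrt{-21163 + \left(-2577 + 13276\right)} = \sqrt{-21163 + 10699} = \sqrt{-10464} = 4 i \sqrt{654}$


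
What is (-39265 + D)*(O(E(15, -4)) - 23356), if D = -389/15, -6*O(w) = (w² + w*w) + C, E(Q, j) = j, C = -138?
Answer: 8252864092/9 ≈ 9.1698e+8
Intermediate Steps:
O(w) = 23 - w²/3 (O(w) = -((w² + w*w) - 138)/6 = -((w² + w²) - 138)/6 = -(2*w² - 138)/6 = -(-138 + 2*w²)/6 = 23 - w²/3)
D = -389/15 (D = -389*1/15 = -389/15 ≈ -25.933)
(-39265 + D)*(O(E(15, -4)) - 23356) = (-39265 - 389/15)*((23 - ⅓*(-4)²) - 23356) = -589364*((23 - ⅓*16) - 23356)/15 = -589364*((23 - 16/3) - 23356)/15 = -589364*(53/3 - 23356)/15 = -589364/15*(-70015/3) = 8252864092/9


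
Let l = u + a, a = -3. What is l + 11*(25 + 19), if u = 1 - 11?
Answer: 471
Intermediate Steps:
u = -10
l = -13 (l = -10 - 3 = -13)
l + 11*(25 + 19) = -13 + 11*(25 + 19) = -13 + 11*44 = -13 + 484 = 471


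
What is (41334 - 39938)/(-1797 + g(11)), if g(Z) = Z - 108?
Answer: -698/947 ≈ -0.73706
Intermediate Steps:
g(Z) = -108 + Z
(41334 - 39938)/(-1797 + g(11)) = (41334 - 39938)/(-1797 + (-108 + 11)) = 1396/(-1797 - 97) = 1396/(-1894) = 1396*(-1/1894) = -698/947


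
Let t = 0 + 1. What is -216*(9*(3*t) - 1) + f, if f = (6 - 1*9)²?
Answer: -5607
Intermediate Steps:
t = 1
f = 9 (f = (6 - 9)² = (-3)² = 9)
-216*(9*(3*t) - 1) + f = -216*(9*(3*1) - 1) + 9 = -216*(9*3 - 1) + 9 = -216*(27 - 1) + 9 = -216*26 + 9 = -5616 + 9 = -5607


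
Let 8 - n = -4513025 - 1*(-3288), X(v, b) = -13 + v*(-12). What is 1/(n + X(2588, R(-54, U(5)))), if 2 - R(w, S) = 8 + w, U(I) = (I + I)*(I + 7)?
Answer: 1/4478676 ≈ 2.2328e-7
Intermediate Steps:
U(I) = 2*I*(7 + I) (U(I) = (2*I)*(7 + I) = 2*I*(7 + I))
R(w, S) = -6 - w (R(w, S) = 2 - (8 + w) = 2 + (-8 - w) = -6 - w)
X(v, b) = -13 - 12*v
n = 4509745 (n = 8 - (-4513025 - 1*(-3288)) = 8 - (-4513025 + 3288) = 8 - 1*(-4509737) = 8 + 4509737 = 4509745)
1/(n + X(2588, R(-54, U(5)))) = 1/(4509745 + (-13 - 12*2588)) = 1/(4509745 + (-13 - 31056)) = 1/(4509745 - 31069) = 1/4478676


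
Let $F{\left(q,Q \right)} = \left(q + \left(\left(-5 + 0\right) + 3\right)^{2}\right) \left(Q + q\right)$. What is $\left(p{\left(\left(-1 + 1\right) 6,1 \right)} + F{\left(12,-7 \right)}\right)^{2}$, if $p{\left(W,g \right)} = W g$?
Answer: $6400$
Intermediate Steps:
$F{\left(q,Q \right)} = \left(4 + q\right) \left(Q + q\right)$ ($F{\left(q,Q \right)} = \left(q + \left(-5 + 3\right)^{2}\right) \left(Q + q\right) = \left(q + \left(-2\right)^{2}\right) \left(Q + q\right) = \left(q + 4\right) \left(Q + q\right) = \left(4 + q\right) \left(Q + q\right)$)
$\left(p{\left(\left(-1 + 1\right) 6,1 \right)} + F{\left(12,-7 \right)}\right)^{2} = \left(\left(-1 + 1\right) 6 \cdot 1 + \left(12^{2} + 4 \left(-7\right) + 4 \cdot 12 - 84\right)\right)^{2} = \left(0 \cdot 6 \cdot 1 + \left(144 - 28 + 48 - 84\right)\right)^{2} = \left(0 \cdot 1 + 80\right)^{2} = \left(0 + 80\right)^{2} = 80^{2} = 6400$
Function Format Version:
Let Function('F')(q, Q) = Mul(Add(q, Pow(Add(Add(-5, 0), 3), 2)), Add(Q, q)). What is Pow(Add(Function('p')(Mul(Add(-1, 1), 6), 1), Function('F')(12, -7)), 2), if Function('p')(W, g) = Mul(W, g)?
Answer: 6400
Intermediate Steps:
Function('F')(q, Q) = Mul(Add(4, q), Add(Q, q)) (Function('F')(q, Q) = Mul(Add(q, Pow(Add(-5, 3), 2)), Add(Q, q)) = Mul(Add(q, Pow(-2, 2)), Add(Q, q)) = Mul(Add(q, 4), Add(Q, q)) = Mul(Add(4, q), Add(Q, q)))
Pow(Add(Function('p')(Mul(Add(-1, 1), 6), 1), Function('F')(12, -7)), 2) = Pow(Add(Mul(Mul(Add(-1, 1), 6), 1), Add(Pow(12, 2), Mul(4, -7), Mul(4, 12), Mul(-7, 12))), 2) = Pow(Add(Mul(Mul(0, 6), 1), Add(144, -28, 48, -84)), 2) = Pow(Add(Mul(0, 1), 80), 2) = Pow(Add(0, 80), 2) = Pow(80, 2) = 6400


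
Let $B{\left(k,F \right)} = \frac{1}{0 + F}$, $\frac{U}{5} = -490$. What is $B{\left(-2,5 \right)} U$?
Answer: $-490$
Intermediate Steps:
$U = -2450$ ($U = 5 \left(-490\right) = -2450$)
$B{\left(k,F \right)} = \frac{1}{F}$
$B{\left(-2,5 \right)} U = \frac{1}{5} \left(-2450\right) = -490$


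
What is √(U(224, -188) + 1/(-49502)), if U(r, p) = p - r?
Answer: 5*I*√40383385086/49502 ≈ 20.298*I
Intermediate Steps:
√(U(224, -188) + 1/(-49502)) = √((-188 - 1*224) + 1/(-49502)) = √((-188 - 224) - 1/49502) = √(-412 - 1/49502) = √(-20394825/49502) = 5*I*√40383385086/49502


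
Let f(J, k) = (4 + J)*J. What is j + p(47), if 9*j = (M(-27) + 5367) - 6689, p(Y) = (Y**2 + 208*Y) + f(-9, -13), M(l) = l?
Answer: 106921/9 ≈ 11880.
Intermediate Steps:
f(J, k) = J*(4 + J)
p(Y) = 45 + Y**2 + 208*Y (p(Y) = (Y**2 + 208*Y) - 9*(4 - 9) = (Y**2 + 208*Y) - 9*(-5) = (Y**2 + 208*Y) + 45 = 45 + Y**2 + 208*Y)
j = -1349/9 (j = ((-27 + 5367) - 6689)/9 = (5340 - 6689)/9 = (1/9)*(-1349) = -1349/9 ≈ -149.89)
j + p(47) = -1349/9 + (45 + 47**2 + 208*47) = -1349/9 + (45 + 2209 + 9776) = -1349/9 + 12030 = 106921/9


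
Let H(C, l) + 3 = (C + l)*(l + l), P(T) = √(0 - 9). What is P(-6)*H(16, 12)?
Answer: 2007*I ≈ 2007.0*I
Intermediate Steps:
P(T) = 3*I (P(T) = √(-9) = 3*I)
H(C, l) = -3 + 2*l*(C + l) (H(C, l) = -3 + (C + l)*(l + l) = -3 + (C + l)*(2*l) = -3 + 2*l*(C + l))
P(-6)*H(16, 12) = (3*I)*(-3 + 2*12² + 2*16*12) = (3*I)*(-3 + 2*144 + 384) = (3*I)*(-3 + 288 + 384) = (3*I)*669 = 2007*I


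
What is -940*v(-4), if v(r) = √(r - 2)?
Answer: -940*I*√6 ≈ -2302.5*I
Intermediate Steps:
v(r) = √(-2 + r)
-940*v(-4) = -940*√(-2 - 4) = -940*I*√6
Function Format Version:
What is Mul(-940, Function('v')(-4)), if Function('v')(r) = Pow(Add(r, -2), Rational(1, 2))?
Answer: Mul(-940, I, Pow(6, Rational(1, 2))) ≈ Mul(-2302.5, I)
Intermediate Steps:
Function('v')(r) = Pow(Add(-2, r), Rational(1, 2))
Mul(-940, Function('v')(-4)) = Mul(-940, Pow(Add(-2, -4), Rational(1, 2))) = Mul(-940, Pow(-6, Rational(1, 2))) = Mul(-940, Mul(I, Pow(6, Rational(1, 2)))) = Mul(-940, I, Pow(6, Rational(1, 2)))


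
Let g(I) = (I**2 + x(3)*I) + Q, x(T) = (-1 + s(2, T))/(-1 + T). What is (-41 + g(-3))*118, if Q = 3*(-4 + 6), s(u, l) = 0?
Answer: -2891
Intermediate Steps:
Q = 6 (Q = 3*2 = 6)
x(T) = -1/(-1 + T) (x(T) = (-1 + 0)/(-1 + T) = -1/(-1 + T))
g(I) = 6 + I**2 - I/2 (g(I) = (I**2 + (-1/(-1 + 3))*I) + 6 = (I**2 + (-1/2)*I) + 6 = (I**2 + (-1*1/2)*I) + 6 = (I**2 - I/2) + 6 = 6 + I**2 - I/2)
(-41 + g(-3))*118 = (-41 + (6 + (-3)**2 - 1/2*(-3)))*118 = (-41 + (6 + 9 + 3/2))*118 = (-41 + 33/2)*118 = -49/2*118 = -2891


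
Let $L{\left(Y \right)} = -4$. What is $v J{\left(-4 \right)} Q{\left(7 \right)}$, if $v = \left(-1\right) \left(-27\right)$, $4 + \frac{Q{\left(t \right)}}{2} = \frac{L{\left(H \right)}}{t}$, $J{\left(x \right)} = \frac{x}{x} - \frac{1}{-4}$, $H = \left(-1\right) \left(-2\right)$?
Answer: $- \frac{2160}{7} \approx -308.57$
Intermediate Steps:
$H = 2$
$J{\left(x \right)} = \frac{5}{4}$ ($J{\left(x \right)} = 1 - - \frac{1}{4} = 1 + \frac{1}{4} = \frac{5}{4}$)
$Q{\left(t \right)} = -8 - \frac{8}{t}$ ($Q{\left(t \right)} = -8 + 2 \left(- \frac{4}{t}\right) = -8 - \frac{8}{t}$)
$v = 27$
$v J{\left(-4 \right)} Q{\left(7 \right)} = 27 \cdot \frac{5}{4} \left(-8 - \frac{8}{7}\right) = \frac{135 \left(-8 - \frac{8}{7}\right)}{4} = \frac{135}{4} \left(- \frac{64}{7}\right) = - \frac{2160}{7}$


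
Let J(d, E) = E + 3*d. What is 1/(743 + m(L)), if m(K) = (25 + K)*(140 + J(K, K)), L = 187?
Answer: 1/188999 ≈ 5.2910e-6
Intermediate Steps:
m(K) = (25 + K)*(140 + 4*K) (m(K) = (25 + K)*(140 + (K + 3*K)) = (25 + K)*(140 + 4*K))
1/(743 + m(L)) = 1/(743 + (3500 + 4*187**2 + 240*187)) = 1/(743 + (3500 + 4*34969 + 44880)) = 1/(743 + (3500 + 139876 + 44880)) = 1/(743 + 188256) = 1/188999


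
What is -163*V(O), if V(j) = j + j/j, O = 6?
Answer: -1141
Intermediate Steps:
V(j) = 1 + j (V(j) = j + 1 = 1 + j)
-163*V(O) = -163*(1 + 6) = -163*7 = -1141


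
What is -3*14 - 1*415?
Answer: -457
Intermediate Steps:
-3*14 - 1*415 = -42 - 415 = -457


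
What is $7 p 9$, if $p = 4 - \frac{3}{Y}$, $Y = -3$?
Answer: $315$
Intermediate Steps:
$p = 5$ ($p = 4 - \frac{3}{-3} = 4 - 3 \left(- \frac{1}{3}\right) = 4 - -1 = 4 + 1 = 5$)
$7 p 9 = 7 \cdot 5 \cdot 9 = 35 \cdot 9 = 315$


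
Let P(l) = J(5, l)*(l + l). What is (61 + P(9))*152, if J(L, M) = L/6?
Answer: 11552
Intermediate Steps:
J(L, M) = L/6 (J(L, M) = L*(⅙) = L/6)
P(l) = 5*l/3 (P(l) = ((⅙)*5)*(l + l) = 5*(2*l)/6 = 5*l/3)
(61 + P(9))*152 = (61 + (5/3)*9)*152 = (61 + 15)*152 = 76*152 = 11552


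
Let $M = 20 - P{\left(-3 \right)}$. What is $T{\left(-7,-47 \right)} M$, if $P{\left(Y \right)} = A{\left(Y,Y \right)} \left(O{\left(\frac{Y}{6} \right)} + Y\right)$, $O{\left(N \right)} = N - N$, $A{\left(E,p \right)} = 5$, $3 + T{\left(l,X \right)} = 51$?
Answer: $1680$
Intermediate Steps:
$T{\left(l,X \right)} = 48$ ($T{\left(l,X \right)} = -3 + 51 = 48$)
$O{\left(N \right)} = 0$
$P{\left(Y \right)} = 5 Y$ ($P{\left(Y \right)} = 5 \left(0 + Y\right) = 5 Y$)
$M = 35$ ($M = 20 - 5 \left(-3\right) = 20 - -15 = 20 + 15 = 35$)
$T{\left(-7,-47 \right)} M = 48 \cdot 35 = 1680$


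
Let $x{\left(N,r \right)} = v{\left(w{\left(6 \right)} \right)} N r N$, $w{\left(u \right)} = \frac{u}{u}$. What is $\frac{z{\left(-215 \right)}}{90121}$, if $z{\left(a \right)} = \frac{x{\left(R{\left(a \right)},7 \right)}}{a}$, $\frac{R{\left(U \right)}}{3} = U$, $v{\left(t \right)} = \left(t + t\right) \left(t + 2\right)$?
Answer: $- \frac{81270}{90121} \approx -0.90179$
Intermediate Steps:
$w{\left(u \right)} = 1$
$v{\left(t \right)} = 2 t \left(2 + t\right)$
$R{\left(U \right)} = 3 U$
$x{\left(N,r \right)} = 6 r N^{2}$ ($x{\left(N,r \right)} = 2 \cdot 1 \left(2 + 1\right) N r N = 2 \cdot 1 \cdot 3 N r N = 6 N r N = 6 r N^{2}$)
$z{\left(a \right)} = 378 a$ ($z{\left(a \right)} = \frac{6 \cdot 7 \left(3 a\right)^{2}}{a} = \frac{6 \cdot 7 \cdot 9 a^{2}}{a} = \frac{378 a^{2}}{a} = 378 a$)
$\frac{z{\left(-215 \right)}}{90121} = \frac{378 \left(-215\right)}{90121} = \left(-81270\right) \frac{1}{90121} = - \frac{81270}{90121}$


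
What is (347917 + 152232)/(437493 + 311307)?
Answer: 38473/57600 ≈ 0.66793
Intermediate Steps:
(347917 + 152232)/(437493 + 311307) = 500149/748800 = 500149*(1/748800) = 38473/57600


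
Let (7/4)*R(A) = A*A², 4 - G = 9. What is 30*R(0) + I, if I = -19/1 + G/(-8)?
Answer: -147/8 ≈ -18.375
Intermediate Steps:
G = -5 (G = 4 - 1*9 = 4 - 9 = -5)
R(A) = 4*A³/7 (R(A) = 4*(A*A²)/7 = 4*A³/7)
I = -147/8 (I = -19/1 - 5/(-8) = -19*1 - 5*(-⅛) = -19 + 5/8 = -147/8 ≈ -18.375)
30*R(0) + I = 30*((4/7)*0³) - 147/8 = 30*((4/7)*0) - 147/8 = 30*0 - 147/8 = 0 - 147/8 = -147/8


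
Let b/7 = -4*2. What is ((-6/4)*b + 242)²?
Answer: 106276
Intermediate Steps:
b = -56 (b = 7*(-4*2) = 7*(-8) = -56)
((-6/4)*b + 242)² = ((-6/4)*(-56) + 242)² = (((¼)*(-6))*(-56) + 242)² = (-3/2*(-56) + 242)² = (84 + 242)² = 326² = 106276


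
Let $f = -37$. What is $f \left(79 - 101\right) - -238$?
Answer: $1052$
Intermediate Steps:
$f \left(79 - 101\right) - -238 = - 37 \left(79 - 101\right) - -238 = \left(-37\right) \left(-22\right) + 238 = 814 + 238 = 1052$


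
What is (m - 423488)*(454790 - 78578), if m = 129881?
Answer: -110458476684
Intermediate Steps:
(m - 423488)*(454790 - 78578) = (129881 - 423488)*(454790 - 78578) = -293607*376212 = -110458476684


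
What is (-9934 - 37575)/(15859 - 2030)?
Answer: -47509/13829 ≈ -3.4355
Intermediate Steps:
(-9934 - 37575)/(15859 - 2030) = -47509/13829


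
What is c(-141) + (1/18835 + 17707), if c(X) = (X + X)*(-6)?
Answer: 365380166/18835 ≈ 19399.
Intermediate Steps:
c(X) = -12*X (c(X) = (2*X)*(-6) = -12*X)
c(-141) + (1/18835 + 17707) = -12*(-141) + (1/18835 + 17707) = 1692 + (1/18835 + 17707) = 1692 + 333511346/18835 = 365380166/18835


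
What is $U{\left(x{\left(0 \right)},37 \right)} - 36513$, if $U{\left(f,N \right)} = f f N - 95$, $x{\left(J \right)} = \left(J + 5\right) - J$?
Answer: $-35683$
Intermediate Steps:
$x{\left(J \right)} = 5$ ($x{\left(J \right)} = \left(5 + J\right) - J = 5$)
$U{\left(f,N \right)} = -95 + N f^{2}$ ($U{\left(f,N \right)} = f^{2} N - 95 = N f^{2} - 95 = -95 + N f^{2}$)
$U{\left(x{\left(0 \right)},37 \right)} - 36513 = \left(-95 + 37 \cdot 5^{2}\right) - 36513 = \left(-95 + 37 \cdot 25\right) - 36513 = \left(-95 + 925\right) - 36513 = 830 - 36513 = -35683$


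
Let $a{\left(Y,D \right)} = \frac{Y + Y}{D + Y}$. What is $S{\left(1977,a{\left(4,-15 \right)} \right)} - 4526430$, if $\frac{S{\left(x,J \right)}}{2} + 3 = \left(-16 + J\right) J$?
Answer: $- \frac{547695812}{121} \approx -4.5264 \cdot 10^{6}$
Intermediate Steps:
$a{\left(Y,D \right)} = \frac{2 Y}{D + Y}$
$S{\left(x,J \right)} = -6 + 2 J \left(-16 + J\right)$ ($S{\left(x,J \right)} = -6 + 2 \left(-16 + J\right) J = -6 + 2 J \left(-16 + J\right)$)
$S{\left(1977,a{\left(4,-15 \right)} \right)} - 4526430 = \left(-6 - 32 \cdot 2 \cdot 4 \frac{1}{-15 + 4} + 2 \left(2 \cdot 4 \frac{1}{-15 + 4}\right)^{2}\right) - 4526430 = \left(-6 - 32 \cdot 2 \cdot 4 \frac{1}{-11} + 2 \left(2 \cdot 4 \frac{1}{-11}\right)^{2}\right) - 4526430 = \left(-6 - 32 \cdot 2 \cdot 4 \left(- \frac{1}{11}\right) + 2 \left(2 \cdot 4 \left(- \frac{1}{11}\right)\right)^{2}\right) - 4526430 = \left(-6 - - \frac{256}{11} + 2 \left(- \frac{8}{11}\right)^{2}\right) - 4526430 = \left(-6 + \frac{256}{11} + 2 \cdot \frac{64}{121}\right) - 4526430 = \left(-6 + \frac{256}{11} + \frac{128}{121}\right) - 4526430 = \frac{2218}{121} - 4526430 = - \frac{547695812}{121}$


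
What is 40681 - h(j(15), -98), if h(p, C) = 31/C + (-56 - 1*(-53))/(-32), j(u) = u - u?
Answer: 63788157/1568 ≈ 40681.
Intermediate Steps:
j(u) = 0
h(p, C) = 3/32 + 31/C (h(p, C) = 31/C + (-56 + 53)*(-1/32) = 31/C - 3*(-1/32) = 31/C + 3/32 = 3/32 + 31/C)
40681 - h(j(15), -98) = 40681 - (3/32 + 31/(-98)) = 40681 - (3/32 + 31*(-1/98)) = 40681 - (3/32 - 31/98) = 40681 - 1*(-349/1568) = 40681 + 349/1568 = 63788157/1568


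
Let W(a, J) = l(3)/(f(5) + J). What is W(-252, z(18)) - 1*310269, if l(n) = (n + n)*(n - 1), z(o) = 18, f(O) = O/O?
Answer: -5895099/19 ≈ -3.1027e+5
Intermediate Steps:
f(O) = 1
l(n) = 2*n*(-1 + n) (l(n) = (2*n)*(-1 + n) = 2*n*(-1 + n))
W(a, J) = 12/(1 + J) (W(a, J) = (2*3*(-1 + 3))/(1 + J) = (2*3*2)/(1 + J) = 12/(1 + J))
W(-252, z(18)) - 1*310269 = 12/(1 + 18) - 1*310269 = 12/19 - 310269 = -5895099/19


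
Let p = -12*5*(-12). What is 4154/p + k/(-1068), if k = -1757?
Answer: 237563/32040 ≈ 7.4146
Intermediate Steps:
p = 720 (p = -60*(-12) = 720)
4154/p + k/(-1068) = 4154/720 - 1757/(-1068) = 4154*(1/720) - 1757*(-1/1068) = 2077/360 + 1757/1068 = 237563/32040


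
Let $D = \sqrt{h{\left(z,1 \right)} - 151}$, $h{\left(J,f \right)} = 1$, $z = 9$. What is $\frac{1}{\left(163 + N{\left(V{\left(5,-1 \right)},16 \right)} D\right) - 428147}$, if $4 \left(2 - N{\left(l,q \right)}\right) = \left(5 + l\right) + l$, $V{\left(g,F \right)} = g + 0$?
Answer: $- \frac{3423872}{1465362437723} + \frac{70 i \sqrt{6}}{1465362437723} \approx -2.3365 \cdot 10^{-6} + 1.1701 \cdot 10^{-10} i$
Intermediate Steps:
$V{\left(g,F \right)} = g$
$N{\left(l,q \right)} = \frac{3}{4} - \frac{l}{2}$ ($N{\left(l,q \right)} = 2 - \frac{\left(5 + l\right) + l}{4} = 2 - \frac{5 + 2 l}{4} = 2 - \left(\frac{5}{4} + \frac{l}{2}\right) = \frac{3}{4} - \frac{l}{2}$)
$D = 5 i \sqrt{6}$ ($D = \sqrt{1 - 151} = \sqrt{-150} = 5 i \sqrt{6} \approx 12.247 i$)
$\frac{1}{\left(163 + N{\left(V{\left(5,-1 \right)},16 \right)} D\right) - 428147} = \frac{1}{\left(163 + \left(\frac{3}{4} - \frac{5}{2}\right) 5 i \sqrt{6}\right) - 428147} = \frac{1}{\left(163 - \frac{7 \cdot 5 i \sqrt{6}}{4}\right) - 428147} = \frac{1}{\left(163 - \frac{35 i \sqrt{6}}{4}\right) - 428147} = \frac{1}{-427984 - \frac{35 i \sqrt{6}}{4}}$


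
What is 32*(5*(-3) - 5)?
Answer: -640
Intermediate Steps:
32*(5*(-3) - 5) = 32*(-15 - 5) = 32*(-20) = -640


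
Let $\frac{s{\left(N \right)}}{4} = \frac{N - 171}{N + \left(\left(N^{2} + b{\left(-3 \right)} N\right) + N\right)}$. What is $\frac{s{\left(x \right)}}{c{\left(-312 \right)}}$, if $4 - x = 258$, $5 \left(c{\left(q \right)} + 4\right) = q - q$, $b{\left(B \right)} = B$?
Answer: $\frac{5}{762} \approx 0.0065617$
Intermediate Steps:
$c{\left(q \right)} = -4$ ($c{\left(q \right)} = -4 + \frac{q - q}{5} = -4 + \frac{1}{5} \cdot 0 = -4 + 0 = -4$)
$x = -254$ ($x = 4 - 258 = -254$)
$s{\left(N \right)} = \frac{4 \left(-171 + N\right)}{N^{2} - N}$ ($s{\left(N \right)} = 4 \frac{N - 171}{N + \left(\left(N^{2} - 3 N\right) + N\right)} = 4 \frac{-171 + N}{N + \left(N^{2} - 2 N\right)} = 4 \frac{-171 + N}{N^{2} - N} = \frac{4 \left(-171 + N\right)}{N^{2} - N}$)
$\frac{s{\left(x \right)}}{c{\left(-312 \right)}} = \frac{4 \frac{1}{-254} \frac{1}{-1 - 254} \left(-171 - 254\right)}{-4} = 4 \left(- \frac{1}{254}\right) \frac{1}{-255} \left(-425\right) \left(- \frac{1}{4}\right) = 4 \left(- \frac{1}{254}\right) \left(- \frac{1}{255}\right) \left(-425\right) \left(- \frac{1}{4}\right) = \left(- \frac{10}{381}\right) \left(- \frac{1}{4}\right) = \frac{5}{762}$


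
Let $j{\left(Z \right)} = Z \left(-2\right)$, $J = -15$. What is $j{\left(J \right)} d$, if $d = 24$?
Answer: $720$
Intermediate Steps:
$j{\left(Z \right)} = - 2 Z$
$j{\left(J \right)} d = \left(-2\right) \left(-15\right) 24 = 30 \cdot 24 = 720$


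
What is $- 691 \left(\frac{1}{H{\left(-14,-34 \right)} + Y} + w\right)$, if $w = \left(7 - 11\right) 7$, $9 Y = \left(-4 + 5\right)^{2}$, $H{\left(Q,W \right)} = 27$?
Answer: $\frac{4714693}{244} \approx 19323.0$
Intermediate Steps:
$Y = \frac{1}{9}$ ($Y = \frac{\left(-4 + 5\right)^{2}}{9} = \frac{1^{2}}{9} = \frac{1}{9} \cdot 1 = \frac{1}{9} \approx 0.11111$)
$w = -28$ ($w = \left(-4\right) 7 = -28$)
$- 691 \left(\frac{1}{H{\left(-14,-34 \right)} + Y} + w\right) = - 691 \left(\frac{1}{27 + \frac{1}{9}} - 28\right) = - 691 \left(\frac{1}{\frac{244}{9}} - 28\right) = - 691 \left(\frac{9}{244} - 28\right) = \left(-691\right) \left(- \frac{6823}{244}\right) = \frac{4714693}{244}$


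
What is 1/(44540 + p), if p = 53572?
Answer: 1/98112 ≈ 1.0192e-5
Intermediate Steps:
1/(44540 + p) = 1/(44540 + 53572) = 1/98112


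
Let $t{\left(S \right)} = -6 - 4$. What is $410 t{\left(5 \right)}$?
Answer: $-4100$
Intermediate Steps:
$t{\left(S \right)} = -10$ ($t{\left(S \right)} = -6 - 4 = -10$)
$410 t{\left(5 \right)} = 410 \left(-10\right) = -4100$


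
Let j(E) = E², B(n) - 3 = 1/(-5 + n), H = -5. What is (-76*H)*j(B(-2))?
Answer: 152000/49 ≈ 3102.0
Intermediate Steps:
B(n) = 3 + 1/(-5 + n)
(-76*H)*j(B(-2)) = (-76*(-5))*((-14 + 3*(-2))/(-5 - 2))² = 380*((-14 - 6)/(-7))² = 380*(-⅐*(-20))² = 380*(20/7)² = 380*(400/49) = 152000/49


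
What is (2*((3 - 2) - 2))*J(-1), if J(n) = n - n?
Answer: 0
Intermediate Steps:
J(n) = 0
(2*((3 - 2) - 2))*J(-1) = (2*((3 - 2) - 2))*0 = (2*(1 - 2))*0 = (2*(-1))*0 = -2*0 = 0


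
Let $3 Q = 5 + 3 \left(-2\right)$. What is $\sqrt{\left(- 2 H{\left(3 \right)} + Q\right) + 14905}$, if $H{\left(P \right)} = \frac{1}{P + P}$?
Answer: $\frac{\sqrt{134139}}{3} \approx 122.08$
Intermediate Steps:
$Q = - \frac{1}{3}$ ($Q = \frac{5 + 3 \left(-2\right)}{3} = \frac{5 - 6}{3} = \frac{1}{3} \left(-1\right) = - \frac{1}{3} \approx -0.33333$)
$H{\left(P \right)} = \frac{1}{2 P}$
$\sqrt{\left(- 2 H{\left(3 \right)} + Q\right) + 14905} = \sqrt{\left(- 2 \frac{1}{2 \cdot 3} - \frac{1}{3}\right) + 14905} = \sqrt{\left(- 2 \cdot \frac{1}{2} \cdot \frac{1}{3} - \frac{1}{3}\right) + 14905} = \sqrt{\left(\left(-2\right) \frac{1}{6} - \frac{1}{3}\right) + 14905} = \sqrt{\left(- \frac{1}{3} - \frac{1}{3}\right) + 14905} = \sqrt{- \frac{2}{3} + 14905} = \sqrt{\frac{44713}{3}} = \frac{\sqrt{134139}}{3}$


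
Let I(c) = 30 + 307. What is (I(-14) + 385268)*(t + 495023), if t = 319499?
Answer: 314083755810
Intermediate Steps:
I(c) = 337
(I(-14) + 385268)*(t + 495023) = (337 + 385268)*(319499 + 495023) = 385605*814522 = 314083755810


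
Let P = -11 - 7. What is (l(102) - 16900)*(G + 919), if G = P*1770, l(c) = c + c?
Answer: 516590936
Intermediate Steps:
P = -18
l(c) = 2*c
G = -31860 (G = -18*1770 = -31860)
(l(102) - 16900)*(G + 919) = (2*102 - 16900)*(-31860 + 919) = (204 - 16900)*(-30941) = -16696*(-30941) = 516590936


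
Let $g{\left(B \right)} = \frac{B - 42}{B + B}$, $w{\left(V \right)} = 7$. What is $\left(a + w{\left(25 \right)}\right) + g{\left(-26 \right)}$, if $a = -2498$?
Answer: $- \frac{32366}{13} \approx -2489.7$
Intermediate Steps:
$g{\left(B \right)} = \frac{-42 + B}{2 B}$
$\left(a + w{\left(25 \right)}\right) + g{\left(-26 \right)} = \left(-2498 + 7\right) + \frac{-42 - 26}{2 \left(-26\right)} = -2491 + \frac{1}{2} \left(- \frac{1}{26}\right) \left(-68\right) = -2491 + \frac{17}{13} = - \frac{32366}{13}$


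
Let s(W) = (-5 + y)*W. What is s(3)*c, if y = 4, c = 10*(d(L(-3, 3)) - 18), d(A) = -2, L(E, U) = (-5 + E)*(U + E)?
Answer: 600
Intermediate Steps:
L(E, U) = (-5 + E)*(E + U)
c = -200 (c = 10*(-2 - 18) = 10*(-20) = -200)
s(W) = -W (s(W) = (-5 + 4)*W = -W)
s(3)*c = -1*3*(-200) = -3*(-200) = 600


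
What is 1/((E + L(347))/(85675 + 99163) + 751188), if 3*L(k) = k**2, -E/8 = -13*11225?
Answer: 554514/416547885241 ≈ 1.3312e-6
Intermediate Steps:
E = 1167400 (E = -(-104)*11225 = -8*(-145925) = 1167400)
L(k) = k**2/3
1/((E + L(347))/(85675 + 99163) + 751188) = 1/((1167400 + (1/3)*347**2)/(85675 + 99163) + 751188) = 1/((1167400 + (1/3)*120409)/184838 + 751188) = 1/((1167400 + 120409/3)*(1/184838) + 751188) = 1/((3622609/3)*(1/184838) + 751188) = 1/(3622609/554514 + 751188) = 1/(416547885241/554514) = 554514/416547885241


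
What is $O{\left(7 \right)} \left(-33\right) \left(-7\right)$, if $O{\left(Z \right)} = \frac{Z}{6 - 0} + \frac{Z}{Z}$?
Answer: $\frac{1001}{2} \approx 500.5$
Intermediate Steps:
$O{\left(Z \right)} = 1 + \frac{Z}{6}$ ($O{\left(Z \right)} = \frac{Z}{6 + 0} + 1 = \frac{Z}{6} + 1 = 1 + \frac{Z}{6}$)
$O{\left(7 \right)} \left(-33\right) \left(-7\right) = \left(1 + \frac{1}{6} \cdot 7\right) \left(-33\right) \left(-7\right) = \left(1 + \frac{7}{6}\right) \left(-33\right) \left(-7\right) = \frac{13}{6} \left(-33\right) \left(-7\right) = \left(- \frac{143}{2}\right) \left(-7\right) = \frac{1001}{2}$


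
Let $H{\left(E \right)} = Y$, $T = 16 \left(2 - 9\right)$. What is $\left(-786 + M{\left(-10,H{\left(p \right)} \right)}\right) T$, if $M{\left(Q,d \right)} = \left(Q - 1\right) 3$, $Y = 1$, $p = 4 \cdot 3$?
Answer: $91728$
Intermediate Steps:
$p = 12$
$T = -112$ ($T = 16 \left(-7\right) = -112$)
$H{\left(E \right)} = 1$
$M{\left(Q,d \right)} = -3 + 3 Q$ ($M{\left(Q,d \right)} = \left(-1 + Q\right) 3 = -3 + 3 Q$)
$\left(-786 + M{\left(-10,H{\left(p \right)} \right)}\right) T = \left(-786 + \left(-3 + 3 \left(-10\right)\right)\right) \left(-112\right) = \left(-786 - 33\right) \left(-112\right) = \left(-819\right) \left(-112\right) = 91728$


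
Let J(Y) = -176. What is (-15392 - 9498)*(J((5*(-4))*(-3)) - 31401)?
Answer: 785951530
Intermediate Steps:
(-15392 - 9498)*(J((5*(-4))*(-3)) - 31401) = (-15392 - 9498)*(-176 - 31401) = -24890*(-31577) = 785951530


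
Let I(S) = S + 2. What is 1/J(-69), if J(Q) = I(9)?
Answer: 1/11 ≈ 0.090909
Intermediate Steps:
I(S) = 2 + S
J(Q) = 11 (J(Q) = 2 + 9 = 11)
1/J(-69) = 1/11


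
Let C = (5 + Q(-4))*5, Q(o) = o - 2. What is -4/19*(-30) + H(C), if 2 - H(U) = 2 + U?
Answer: 215/19 ≈ 11.316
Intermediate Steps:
Q(o) = -2 + o
C = -5 (C = (5 + (-2 - 4))*5 = (5 - 6)*5 = -1*5 = -5)
H(U) = -U (H(U) = 2 - (2 + U) = 2 + (-2 - U) = -U)
-4/19*(-30) + H(C) = -4/19*(-30) - 1*(-5) = -4*1/19*(-30) + 5 = -4/19*(-30) + 5 = 120/19 + 5 = 215/19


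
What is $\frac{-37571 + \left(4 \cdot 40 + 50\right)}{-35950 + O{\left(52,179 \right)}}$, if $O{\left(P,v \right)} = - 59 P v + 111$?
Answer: $\frac{37361}{585011} \approx 0.063864$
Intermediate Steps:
$O{\left(P,v \right)} = 111 - 59 P v$ ($O{\left(P,v \right)} = - 59 P v + 111 = 111 - 59 P v$)
$\frac{-37571 + \left(4 \cdot 40 + 50\right)}{-35950 + O{\left(52,179 \right)}} = \frac{-37571 + \left(4 \cdot 40 + 50\right)}{-35950 + \left(111 - 3068 \cdot 179\right)} = \frac{-37571 + \left(160 + 50\right)}{-35950 + \left(111 - 549172\right)} = \frac{-37571 + 210}{-35950 - 549061} = - \frac{37361}{-585011} = \left(-37361\right) \left(- \frac{1}{585011}\right) = \frac{37361}{585011}$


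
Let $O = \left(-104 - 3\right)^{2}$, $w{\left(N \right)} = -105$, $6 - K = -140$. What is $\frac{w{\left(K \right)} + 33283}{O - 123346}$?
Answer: $- \frac{33178}{111897} \approx -0.2965$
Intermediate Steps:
$K = 146$ ($K = 6 - -140 = 6 + 140 = 146$)
$O = 11449$ ($O = \left(-107\right)^{2} = 11449$)
$\frac{w{\left(K \right)} + 33283}{O - 123346} = \frac{-105 + 33283}{11449 - 123346} = \frac{33178}{-111897} = 33178 \left(- \frac{1}{111897}\right) = - \frac{33178}{111897}$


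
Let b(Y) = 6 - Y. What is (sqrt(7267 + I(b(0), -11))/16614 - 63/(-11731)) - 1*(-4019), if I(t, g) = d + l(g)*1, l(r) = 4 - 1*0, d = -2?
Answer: 47146952/11731 + sqrt(7269)/16614 ≈ 4019.0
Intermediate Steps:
l(r) = 4 (l(r) = 4 + 0 = 4)
I(t, g) = 2 (I(t, g) = -2 + 4*1 = -2 + 4 = 2)
(sqrt(7267 + I(b(0), -11))/16614 - 63/(-11731)) - 1*(-4019) = (sqrt(7267 + 2)/16614 - 63/(-11731)) - 1*(-4019) = (sqrt(7269)*(1/16614) - 63*(-1/11731)) + 4019 = (sqrt(7269)/16614 + 63/11731) + 4019 = (63/11731 + sqrt(7269)/16614) + 4019 = 47146952/11731 + sqrt(7269)/16614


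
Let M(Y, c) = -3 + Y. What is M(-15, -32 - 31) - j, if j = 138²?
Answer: -19062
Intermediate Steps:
j = 19044
M(-15, -32 - 31) - j = (-3 - 15) - 1*19044 = -18 - 19044 = -19062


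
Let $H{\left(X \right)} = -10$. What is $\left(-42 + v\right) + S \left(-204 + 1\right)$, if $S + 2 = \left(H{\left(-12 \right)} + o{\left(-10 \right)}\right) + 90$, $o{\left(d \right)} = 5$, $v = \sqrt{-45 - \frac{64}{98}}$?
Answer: $-16891 + \frac{i \sqrt{2237}}{7} \approx -16891.0 + 6.7567 i$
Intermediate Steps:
$v = \frac{i \sqrt{2237}}{7}$ ($v = \sqrt{-45 - \frac{32}{49}} = \sqrt{- \frac{2237}{49}} = \frac{i \sqrt{2237}}{7} \approx 6.7567 i$)
$S = 83$ ($S = -2 + \left(\left(-10 + 5\right) + 90\right) = -2 + \left(-5 + 90\right) = -2 + 85 = 83$)
$\left(-42 + v\right) + S \left(-204 + 1\right) = \left(-42 + \frac{i \sqrt{2237}}{7}\right) + 83 \left(-204 + 1\right) = \left(-42 + \frac{i \sqrt{2237}}{7}\right) + 83 \left(-203\right) = \left(-42 + \frac{i \sqrt{2237}}{7}\right) - 16849 = -16891 + \frac{i \sqrt{2237}}{7}$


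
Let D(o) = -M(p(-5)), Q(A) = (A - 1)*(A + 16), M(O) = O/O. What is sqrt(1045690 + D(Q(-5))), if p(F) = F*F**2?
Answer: sqrt(1045689) ≈ 1022.6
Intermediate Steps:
p(F) = F**3
M(O) = 1
Q(A) = (-1 + A)*(16 + A)
D(o) = -1 (D(o) = -1*1 = -1)
sqrt(1045690 + D(Q(-5))) = sqrt(1045690 - 1) = sqrt(1045689)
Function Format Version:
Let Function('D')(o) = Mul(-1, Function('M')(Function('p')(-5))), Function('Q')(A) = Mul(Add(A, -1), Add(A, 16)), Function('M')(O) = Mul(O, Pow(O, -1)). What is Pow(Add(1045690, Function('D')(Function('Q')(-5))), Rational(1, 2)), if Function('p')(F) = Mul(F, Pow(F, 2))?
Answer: Pow(1045689, Rational(1, 2)) ≈ 1022.6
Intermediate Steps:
Function('p')(F) = Pow(F, 3)
Function('M')(O) = 1
Function('Q')(A) = Mul(Add(-1, A), Add(16, A))
Function('D')(o) = -1 (Function('D')(o) = Mul(-1, 1) = -1)
Pow(Add(1045690, Function('D')(Function('Q')(-5))), Rational(1, 2)) = Pow(Add(1045690, -1), Rational(1, 2)) = Pow(1045689, Rational(1, 2))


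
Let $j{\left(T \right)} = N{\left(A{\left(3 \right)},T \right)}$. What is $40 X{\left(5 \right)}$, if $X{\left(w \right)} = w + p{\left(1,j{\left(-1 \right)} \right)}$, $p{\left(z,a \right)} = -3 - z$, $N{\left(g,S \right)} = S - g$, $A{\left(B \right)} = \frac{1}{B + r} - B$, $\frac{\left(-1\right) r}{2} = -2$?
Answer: $40$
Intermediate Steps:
$r = 4$ ($r = \left(-2\right) \left(-2\right) = 4$)
$A{\left(B \right)} = \frac{1}{4 + B} - B$ ($A{\left(B \right)} = \frac{1}{B + 4} - B = \frac{1}{4 + B} - B$)
$j{\left(T \right)} = \frac{20}{7} + T$ ($j{\left(T \right)} = T - \frac{1 - 3^{2} - 12}{4 + 3} = T - \frac{1 - 9 - 12}{7} = T - \frac{1}{7} \left(-20\right) = T - - \frac{20}{7} = T + \frac{20}{7} = \frac{20}{7} + T$)
$X{\left(w \right)} = -4 + w$ ($X{\left(w \right)} = w - 4 = -4 + w$)
$40 X{\left(5 \right)} = 40 \left(-4 + 5\right) = 40 \cdot 1 = 40$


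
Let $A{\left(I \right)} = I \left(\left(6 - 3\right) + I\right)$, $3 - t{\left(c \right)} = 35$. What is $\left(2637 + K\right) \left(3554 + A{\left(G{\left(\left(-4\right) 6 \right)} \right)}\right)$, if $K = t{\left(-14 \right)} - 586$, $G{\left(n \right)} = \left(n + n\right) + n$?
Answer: $17205918$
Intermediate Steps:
$t{\left(c \right)} = -32$ ($t{\left(c \right)} = 3 - 35 = -32$)
$G{\left(n \right)} = 3 n$ ($G{\left(n \right)} = 2 n + n = 3 n$)
$K = -618$ ($K = -32 - 586 = -618$)
$A{\left(I \right)} = I \left(3 + I\right)$ ($A{\left(I \right)} = I \left(\left(6 - 3\right) + I\right) = I \left(3 + I\right)$)
$\left(2637 + K\right) \left(3554 + A{\left(G{\left(\left(-4\right) 6 \right)} \right)}\right) = \left(2637 - 618\right) \left(3554 + 3 \left(\left(-4\right) 6\right) \left(3 + 3 \left(\left(-4\right) 6\right)\right)\right) = 2019 \left(3554 + 3 \left(-24\right) \left(3 + 3 \left(-24\right)\right)\right) = 2019 \left(3554 - 72 \left(3 - 72\right)\right) = 2019 \left(3554 - -4968\right) = 2019 \left(3554 + 4968\right) = 2019 \cdot 8522 = 17205918$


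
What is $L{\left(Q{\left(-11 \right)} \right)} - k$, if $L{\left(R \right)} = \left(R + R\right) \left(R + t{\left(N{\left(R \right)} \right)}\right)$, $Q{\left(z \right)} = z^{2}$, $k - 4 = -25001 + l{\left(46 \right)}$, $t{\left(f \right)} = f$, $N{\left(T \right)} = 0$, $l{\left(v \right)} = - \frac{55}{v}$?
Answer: $\frac{2496889}{46} \approx 54280.0$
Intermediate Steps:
$k = - \frac{1149917}{46}$ ($k = 4 - \left(25001 + \frac{55}{46}\right) = 4 - \frac{1150101}{46} = - \frac{1149917}{46} \approx -24998.0$)
$L{\left(R \right)} = 2 R^{2}$ ($L{\left(R \right)} = \left(R + R\right) \left(R + 0\right) = 2 R R = 2 R^{2}$)
$L{\left(Q{\left(-11 \right)} \right)} - k = 2 \left(\left(-11\right)^{2}\right)^{2} - - \frac{1149917}{46} = 2 \cdot 121^{2} + \frac{1149917}{46} = 2 \cdot 14641 + \frac{1149917}{46} = 29282 + \frac{1149917}{46} = \frac{2496889}{46}$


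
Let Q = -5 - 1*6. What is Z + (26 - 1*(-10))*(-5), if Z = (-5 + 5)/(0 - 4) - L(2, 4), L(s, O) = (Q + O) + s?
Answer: -175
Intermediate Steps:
Q = -11 (Q = -5 - 6 = -11)
L(s, O) = -11 + O + s (L(s, O) = (-11 + O) + s = -11 + O + s)
Z = 5 (Z = (-5 + 5)/(0 - 4) - (-11 + 4 + 2) = 0/(-4) - 1*(-5) = 0*(-¼) + 5 = 0 + 5 = 5)
Z + (26 - 1*(-10))*(-5) = 5 + (26 - 1*(-10))*(-5) = 5 + (26 + 10)*(-5) = 5 + 36*(-5) = 5 - 180 = -175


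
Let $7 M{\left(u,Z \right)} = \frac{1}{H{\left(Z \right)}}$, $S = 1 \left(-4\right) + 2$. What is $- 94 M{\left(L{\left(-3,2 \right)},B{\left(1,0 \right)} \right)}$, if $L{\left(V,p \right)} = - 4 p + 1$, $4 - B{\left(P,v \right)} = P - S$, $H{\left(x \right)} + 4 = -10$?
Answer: $\frac{47}{49} \approx 0.95918$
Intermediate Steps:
$H{\left(x \right)} = -14$ ($H{\left(x \right)} = -4 - 10 = -14$)
$S = -2$ ($S = -4 + 2 = -2$)
$B{\left(P,v \right)} = 2 - P$ ($B{\left(P,v \right)} = 4 - \left(P - -2\right) = 4 - \left(P + 2\right) = 4 - \left(2 + P\right) = 2 - P$)
$L{\left(V,p \right)} = 1 - 4 p$
$M{\left(u,Z \right)} = - \frac{1}{98}$ ($M{\left(u,Z \right)} = \frac{1}{7 \left(-14\right)} = \frac{1}{7} \left(- \frac{1}{14}\right) = - \frac{1}{98}$)
$- 94 M{\left(L{\left(-3,2 \right)},B{\left(1,0 \right)} \right)} = \left(-94\right) \left(- \frac{1}{98}\right) = \frac{47}{49}$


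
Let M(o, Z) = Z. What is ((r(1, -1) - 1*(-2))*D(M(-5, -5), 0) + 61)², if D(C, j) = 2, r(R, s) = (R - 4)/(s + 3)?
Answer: 3844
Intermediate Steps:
r(R, s) = (-4 + R)/(3 + s)
((r(1, -1) - 1*(-2))*D(M(-5, -5), 0) + 61)² = (((-4 + 1)/(3 - 1) - 1*(-2))*2 + 61)² = ((-3/2 + 2)*2 + 61)² = ((½)*2 + 61)² = (1 + 61)² = 62² = 3844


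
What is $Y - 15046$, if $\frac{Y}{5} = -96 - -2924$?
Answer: $-906$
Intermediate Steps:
$Y = 14140$ ($Y = 5 \left(-96 - -2924\right) = 5 \left(-96 + 2924\right) = 5 \cdot 2828 = 14140$)
$Y - 15046 = 14140 - 15046 = -906$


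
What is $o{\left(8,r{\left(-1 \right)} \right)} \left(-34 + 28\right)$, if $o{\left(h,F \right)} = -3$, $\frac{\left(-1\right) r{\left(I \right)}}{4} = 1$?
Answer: $18$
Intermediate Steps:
$r{\left(I \right)} = -4$ ($r{\left(I \right)} = \left(-4\right) 1 = -4$)
$o{\left(8,r{\left(-1 \right)} \right)} \left(-34 + 28\right) = - 3 \left(-34 + 28\right) = \left(-3\right) \left(-6\right) = 18$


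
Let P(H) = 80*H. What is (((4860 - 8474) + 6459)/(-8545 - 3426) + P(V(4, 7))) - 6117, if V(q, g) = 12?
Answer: -61737292/11971 ≈ -5157.2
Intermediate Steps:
(((4860 - 8474) + 6459)/(-8545 - 3426) + P(V(4, 7))) - 6117 = (((4860 - 8474) + 6459)/(-8545 - 3426) + 80*12) - 6117 = ((-3614 + 6459)/(-11971) + 960) - 6117 = (2845*(-1/11971) + 960) - 6117 = (-2845/11971 + 960) - 6117 = 11489315/11971 - 6117 = -61737292/11971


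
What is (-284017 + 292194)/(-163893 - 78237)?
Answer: -8177/242130 ≈ -0.033771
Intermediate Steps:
(-284017 + 292194)/(-163893 - 78237) = 8177/(-242130) = 8177*(-1/242130) = -8177/242130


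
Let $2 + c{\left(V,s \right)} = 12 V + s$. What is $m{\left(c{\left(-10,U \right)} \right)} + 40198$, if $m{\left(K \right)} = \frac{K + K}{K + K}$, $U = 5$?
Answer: $40199$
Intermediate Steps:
$c{\left(V,s \right)} = -2 + s + 12 V$ ($c{\left(V,s \right)} = -2 + \left(12 V + s\right) = -2 + \left(s + 12 V\right) = -2 + s + 12 V$)
$m{\left(K \right)} = 1$ ($m{\left(K \right)} = \frac{2 K}{2 K} = 2 K \frac{1}{2 K} = 1$)
$m{\left(c{\left(-10,U \right)} \right)} + 40198 = 1 + 40198 = 40199$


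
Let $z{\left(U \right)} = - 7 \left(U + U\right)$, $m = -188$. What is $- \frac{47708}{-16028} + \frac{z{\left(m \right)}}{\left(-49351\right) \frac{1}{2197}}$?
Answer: $- \frac{22581884151}{197749457} \approx -114.19$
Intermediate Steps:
$z{\left(U \right)} = - 14 U$ ($z{\left(U \right)} = - 7 \cdot 2 U = - 14 U$)
$- \frac{47708}{-16028} + \frac{z{\left(m \right)}}{\left(-49351\right) \frac{1}{2197}} = - \frac{47708}{-16028} + \frac{\left(-14\right) \left(-188\right)}{\left(-49351\right) \frac{1}{2197}} = \left(-47708\right) \left(- \frac{1}{16028}\right) + \frac{2632}{\left(-49351\right) \frac{1}{2197}} = \frac{11927}{4007} + \frac{2632}{- \frac{49351}{2197}} = \frac{11927}{4007} + 2632 \left(- \frac{2197}{49351}\right) = \frac{11927}{4007} - \frac{5782504}{49351} = - \frac{22581884151}{197749457}$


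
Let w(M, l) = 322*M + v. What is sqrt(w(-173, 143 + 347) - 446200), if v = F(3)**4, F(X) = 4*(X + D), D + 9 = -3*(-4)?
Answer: I*sqrt(170130) ≈ 412.47*I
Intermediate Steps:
D = 3 (D = -9 - 3*(-4) = -9 + 12 = 3)
F(X) = 12 + 4*X (F(X) = 4*(X + 3) = 4*(3 + X) = 12 + 4*X)
v = 331776 (v = (12 + 4*3)**4 = (12 + 12)**4 = 24**4 = 331776)
w(M, l) = 331776 + 322*M (w(M, l) = 322*M + 331776 = 331776 + 322*M)
sqrt(w(-173, 143 + 347) - 446200) = sqrt((331776 + 322*(-173)) - 446200) = sqrt((331776 - 55706) - 446200) = sqrt(276070 - 446200) = sqrt(-170130) = I*sqrt(170130)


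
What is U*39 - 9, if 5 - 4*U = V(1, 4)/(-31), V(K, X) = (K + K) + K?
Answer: 2523/62 ≈ 40.694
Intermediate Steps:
V(K, X) = 3*K (V(K, X) = 2*K + K = 3*K)
U = 79/62 (U = 5/4 - 3*1/(4*(-31)) = 5/4 - 3*(-1)/(4*31) = 5/4 - ¼*(-3/31) = 5/4 + 3/124 = 79/62 ≈ 1.2742)
U*39 - 9 = (79/62)*39 - 9 = 3081/62 - 9 = 2523/62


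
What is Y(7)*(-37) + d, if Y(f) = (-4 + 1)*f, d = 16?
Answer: 793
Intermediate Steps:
Y(f) = -3*f
Y(7)*(-37) + d = -3*7*(-37) + 16 = -21*(-37) + 16 = 777 + 16 = 793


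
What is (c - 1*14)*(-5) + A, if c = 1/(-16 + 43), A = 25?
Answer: 2560/27 ≈ 94.815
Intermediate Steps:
c = 1/27 ≈ 0.037037
(c - 1*14)*(-5) + A = (1/27 - 1*14)*(-5) + 25 = (1/27 - 14)*(-5) + 25 = -377/27*(-5) + 25 = 1885/27 + 25 = 2560/27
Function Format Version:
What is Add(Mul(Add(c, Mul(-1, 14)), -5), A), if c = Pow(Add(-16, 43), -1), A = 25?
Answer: Rational(2560, 27) ≈ 94.815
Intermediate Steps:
c = Rational(1, 27) (c = Pow(27, -1) = Rational(1, 27) ≈ 0.037037)
Add(Mul(Add(c, Mul(-1, 14)), -5), A) = Add(Mul(Add(Rational(1, 27), Mul(-1, 14)), -5), 25) = Add(Mul(Add(Rational(1, 27), -14), -5), 25) = Add(Mul(Rational(-377, 27), -5), 25) = Add(Rational(1885, 27), 25) = Rational(2560, 27)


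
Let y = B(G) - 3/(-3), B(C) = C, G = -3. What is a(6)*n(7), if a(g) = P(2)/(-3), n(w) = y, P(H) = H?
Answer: 4/3 ≈ 1.3333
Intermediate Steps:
y = -2 (y = -3 - 3/(-3) = -3 - 3*(-1)/3 = -3 - 1*(-1) = -3 + 1 = -2)
n(w) = -2
a(g) = -⅔ (a(g) = 2/(-3) = 2*(-⅓) = -⅔)
a(6)*n(7) = -⅔*(-2) = 4/3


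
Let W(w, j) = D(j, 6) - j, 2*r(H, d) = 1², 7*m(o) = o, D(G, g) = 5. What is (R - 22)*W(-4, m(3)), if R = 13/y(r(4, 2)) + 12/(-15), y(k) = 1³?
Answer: -224/5 ≈ -44.800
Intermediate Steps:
m(o) = o/7
r(H, d) = ½ (r(H, d) = (½)*1² = (½)*1 = ½)
y(k) = 1
R = 61/5 (R = 13/1 + 12/(-15) = 13*1 + 12*(-1/15) = 13 - ⅘ = 61/5 ≈ 12.200)
W(w, j) = 5 - j
(R - 22)*W(-4, m(3)) = (61/5 - 22)*(5 - 3/7) = -49*(5 - 1*3/7)/5 = -49*(5 - 3/7)/5 = -49/5*32/7 = -224/5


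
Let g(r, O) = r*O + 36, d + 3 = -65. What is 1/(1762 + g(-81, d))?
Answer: 1/7306 ≈ 0.00013687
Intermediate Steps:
d = -68 (d = -3 - 65 = -68)
g(r, O) = 36 + O*r (g(r, O) = O*r + 36 = 36 + O*r)
1/(1762 + g(-81, d)) = 1/(1762 + (36 - 68*(-81))) = 1/(1762 + (36 + 5508)) = 1/(1762 + 5544) = 1/7306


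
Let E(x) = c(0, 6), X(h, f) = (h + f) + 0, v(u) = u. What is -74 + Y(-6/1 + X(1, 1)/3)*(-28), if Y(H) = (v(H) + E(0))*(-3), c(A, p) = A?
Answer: -522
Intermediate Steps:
X(h, f) = f + h (X(h, f) = (f + h) + 0 = f + h)
E(x) = 0
Y(H) = -3*H (Y(H) = (H + 0)*(-3) = H*(-3) = -3*H)
-74 + Y(-6/1 + X(1, 1)/3)*(-28) = -74 - 3*(-6/1 + (1 + 1)/3)*(-28) = -74 - 3*(-6*1 + 2*(⅓))*(-28) = -74 - 3*(-6 + ⅔)*(-28) = -74 - 3*(-16/3)*(-28) = -74 + 16*(-28) = -74 - 448 = -522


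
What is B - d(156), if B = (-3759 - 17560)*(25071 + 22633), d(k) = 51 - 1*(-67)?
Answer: -1017001694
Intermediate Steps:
d(k) = 118 (d(k) = 51 + 67 = 118)
B = -1017001576 (B = -21319*47704 = -1017001576)
B - d(156) = -1017001576 - 1*118 = -1017001576 - 118 = -1017001694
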